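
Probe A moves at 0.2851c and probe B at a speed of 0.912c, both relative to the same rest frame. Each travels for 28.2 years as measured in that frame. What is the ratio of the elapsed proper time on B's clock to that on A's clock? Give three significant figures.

τ_B/τ_A = 0.428

A: γ = 1/√(1 − 0.2851²) = 1/√0.9187 = 1.043. B: γ = 1/√(1 − 0.912²) = 1/√0.1683 = 2.438.
τ_A/τ_B = γ_B/γ_A = 2.438/1.043 = 2.337, so τ_B/τ_A = 0.4280.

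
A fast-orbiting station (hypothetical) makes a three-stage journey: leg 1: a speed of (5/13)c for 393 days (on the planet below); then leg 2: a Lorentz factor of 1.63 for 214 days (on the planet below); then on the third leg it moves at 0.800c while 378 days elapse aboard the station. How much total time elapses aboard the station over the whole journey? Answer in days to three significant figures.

Leg 1: γ = 1/√(1 − (5/13)²) = 13/12 ≈ 1.083; τ_1 = 393/1.083 = 362.8 days.
Leg 2: γ = 1.63; τ_2 = 214/1.630 = 131.3 days.
Leg 3: 378 days is already measured aboard the station.
Total: 362.8 + 131.3 + 378.0 days.

τ = 872 days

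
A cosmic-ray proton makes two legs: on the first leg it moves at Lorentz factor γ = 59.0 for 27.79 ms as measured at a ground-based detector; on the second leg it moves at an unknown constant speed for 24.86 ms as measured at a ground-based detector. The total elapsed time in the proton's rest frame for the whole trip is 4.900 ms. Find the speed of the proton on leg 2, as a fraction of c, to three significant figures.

Leg 1: γ = 59.0; τ_1 = 27.79/59.00 = 0.4710 ms.
Leg 2: speed unknown; τ_2 = 24.86/γ_2.
Total proper time: 0.4710 + τ_2 = 4.900, so τ_2 = 4.900 − 0.4710 = 4.429 ms.
γ_2 = 24.86/4.429 = 5.613; β = √(1 − 1/γ²) = √0.9683.

β = 0.984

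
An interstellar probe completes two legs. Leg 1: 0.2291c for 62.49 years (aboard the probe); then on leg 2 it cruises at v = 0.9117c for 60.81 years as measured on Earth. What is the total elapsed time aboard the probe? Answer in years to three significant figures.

τ = 87.5 years

Leg 1: 62.49 years is already measured aboard the probe.
Leg 2: γ = 1/√(1 − 0.9117²) = 1/√0.1688 = 2.434; τ_2 = 60.81/2.434 = 24.98 years.
Total: 62.49 + 24.98 years.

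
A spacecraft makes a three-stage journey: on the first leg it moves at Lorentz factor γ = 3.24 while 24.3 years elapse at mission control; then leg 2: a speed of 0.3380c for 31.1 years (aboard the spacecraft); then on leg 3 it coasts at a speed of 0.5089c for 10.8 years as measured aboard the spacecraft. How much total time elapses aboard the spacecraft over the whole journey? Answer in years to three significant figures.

τ = 49.4 years

Leg 1: γ = 3.24; τ_1 = 24.3/3.240 = 7.500 years.
Leg 2: 31.1 years is already measured aboard the spacecraft.
Leg 3: 10.8 years is already measured aboard the spacecraft.
Total: 7.500 + 31.10 + 10.80 years.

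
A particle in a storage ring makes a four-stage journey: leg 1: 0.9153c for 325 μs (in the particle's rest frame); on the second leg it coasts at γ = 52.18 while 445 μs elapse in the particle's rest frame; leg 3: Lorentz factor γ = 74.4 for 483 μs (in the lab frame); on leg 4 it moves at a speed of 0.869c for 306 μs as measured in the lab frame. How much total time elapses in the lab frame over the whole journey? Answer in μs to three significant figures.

Δt = 2.48×10⁴ μs

Leg 1: γ = 1/√(1 − 0.9153²) = 1/√0.1622 = 2.483; Δt_1 = 2.483 × 325 = 806.9 μs.
Leg 2: γ = 52.18; Δt_2 = 52.18 × 445 = 2.322×10⁴ μs.
Leg 3: 483 μs is already measured in the lab frame.
Leg 4: 306 μs is already measured in the lab frame.
Total: 806.9 + 2.322×10⁴ + 483.0 + 306.0 μs.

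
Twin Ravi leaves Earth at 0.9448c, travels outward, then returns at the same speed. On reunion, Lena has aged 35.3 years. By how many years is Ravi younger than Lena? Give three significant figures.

γ = 1/√(1 − 0.9448²) = 1/√0.1074 = 3.052
Ravi's elapsed proper time: τ = 35.3/3.052 = 11.57 years.
Age gap = Δt − τ = 35.3 − 11.57 years.

Δt − τ = 23.7 years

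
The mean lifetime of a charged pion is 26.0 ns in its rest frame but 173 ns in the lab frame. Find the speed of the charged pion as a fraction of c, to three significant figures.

β = 0.989

γ = Δt/τ₀ = 173/26.0 = 6.654
β = √(1 − 1/γ²) = √(1 − 0.02259) = √0.9774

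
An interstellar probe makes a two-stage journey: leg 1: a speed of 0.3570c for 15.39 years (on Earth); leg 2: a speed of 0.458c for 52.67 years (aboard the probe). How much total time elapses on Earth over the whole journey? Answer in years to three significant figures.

Leg 1: 15.39 years is already measured on Earth.
Leg 2: γ = 1/√(1 − 0.458²) = 1/√0.7902 = 1.125; Δt_2 = 1.125 × 52.67 = 59.25 years.
Total: 15.39 + 59.25 years.

Δt = 74.6 years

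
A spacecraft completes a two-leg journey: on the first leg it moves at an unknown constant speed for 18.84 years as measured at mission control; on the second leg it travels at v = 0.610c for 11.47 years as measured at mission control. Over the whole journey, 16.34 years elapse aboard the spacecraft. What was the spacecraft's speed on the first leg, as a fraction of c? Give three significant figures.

β = 0.923

Leg 1: speed unknown; τ_1 = 18.84/γ_1.
Leg 2: γ = 1/√(1 − 0.610²) = 1/√0.6279 = 1.262; τ_2 = 11.47/1.262 = 9.089 years.
Total proper time: τ_1 + 9.089 = 16.34, so τ_1 = 16.34 − 9.089 = 7.251 years.
γ_1 = 18.84/7.251 = 2.598; β = √(1 − 1/γ²) = √0.8519.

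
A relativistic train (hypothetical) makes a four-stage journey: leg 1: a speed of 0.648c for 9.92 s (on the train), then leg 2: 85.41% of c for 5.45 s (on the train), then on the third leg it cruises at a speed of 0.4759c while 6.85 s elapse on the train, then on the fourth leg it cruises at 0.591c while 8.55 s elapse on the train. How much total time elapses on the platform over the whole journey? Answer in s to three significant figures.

Δt = 41.9 s

Leg 1: γ = 1/√(1 − 0.648²) = 1/√0.5801 = 1.313; Δt_1 = 1.313 × 9.92 = 13.02 s.
Leg 2: β = 0.8541; γ = 1/√(1 − 0.8541²) = 1/√0.2705 = 1.923; Δt_2 = 1.923 × 5.45 = 10.48 s.
Leg 3: γ = 1/√(1 − 0.4759²) = 1/√0.7735 = 1.137; Δt_3 = 1.137 × 6.85 = 7.789 s.
Leg 4: γ = 1/√(1 − 0.591²) = 1/√0.6507 = 1.240; Δt_4 = 1.240 × 8.55 = 10.60 s.
Total: 13.02 + 10.48 + 7.789 + 10.60 s.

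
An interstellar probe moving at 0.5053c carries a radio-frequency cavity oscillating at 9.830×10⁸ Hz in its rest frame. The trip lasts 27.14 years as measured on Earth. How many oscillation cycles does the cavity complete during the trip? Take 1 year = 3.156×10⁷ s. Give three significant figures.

N = 7.27×10¹⁷

γ = 1/√(1 − 0.5053²) = 1/√0.7447 = 1.159
The oscillator's own cycle count is N = f × τ where τ is the proper time aboard the probe. τ = Δt/γ = 27.14/1.159 = 23.42 years = 7.391×10⁸ s.
N = 9.830×10⁸ × 7.391×10⁸ = 7.266×10¹⁷.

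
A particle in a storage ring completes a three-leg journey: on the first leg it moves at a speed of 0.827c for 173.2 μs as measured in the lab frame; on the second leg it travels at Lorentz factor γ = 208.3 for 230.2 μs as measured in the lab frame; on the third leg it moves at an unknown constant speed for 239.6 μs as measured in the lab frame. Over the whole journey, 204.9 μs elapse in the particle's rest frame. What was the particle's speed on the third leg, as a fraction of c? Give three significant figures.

Leg 1: γ = 1/√(1 − 0.827²) = 1/√0.3161 = 1.779; τ_1 = 173.2/1.779 = 97.37 μs.
Leg 2: γ = 208.3; τ_2 = 230.2/208.3 = 1.105 μs.
Leg 3: speed unknown; τ_3 = 239.6/γ_3.
Total proper time: 97.37 + 1.105 + τ_3 = 204.9, so τ_3 = 204.9 − 98.48 = 106.4 μs.
γ_3 = 239.6/106.4 = 2.251; β = √(1 − 1/γ²) = √0.8027.

β = 0.896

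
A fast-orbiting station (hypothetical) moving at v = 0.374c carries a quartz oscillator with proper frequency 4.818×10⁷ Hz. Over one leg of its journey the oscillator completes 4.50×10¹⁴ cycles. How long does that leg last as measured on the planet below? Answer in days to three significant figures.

γ = 1/√(1 − 0.374²) = 1/√0.8601 = 1.078
Proper time for N cycles: τ = N/f = 4.50×10¹⁴/(4.818×10⁷) = 9.340×10⁶ s = 108.1 days.
Lab-frame duration Δt = γτ = 1.078 × 108.1 = 116.6 days.

Δt = 117 days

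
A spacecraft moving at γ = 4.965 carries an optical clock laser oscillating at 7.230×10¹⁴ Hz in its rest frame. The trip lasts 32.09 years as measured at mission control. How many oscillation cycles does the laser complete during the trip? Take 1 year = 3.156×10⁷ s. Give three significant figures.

N = 1.47×10²³

γ = 4.965
The oscillator's own cycle count is N = f × τ where τ is the proper time aboard the spacecraft. τ = Δt/γ = 32.09/4.965 = 6.463 years = 2.040×10⁸ s.
N = 7.230×10¹⁴ × 2.040×10⁸ = 1.475×10²³.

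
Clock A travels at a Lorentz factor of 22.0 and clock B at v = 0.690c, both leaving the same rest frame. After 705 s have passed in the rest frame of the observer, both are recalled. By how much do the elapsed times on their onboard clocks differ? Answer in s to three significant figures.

A: γ = 22.0; τ_A = 705/22.00 = 32.05 s.
B: γ = 1/√(1 − 0.690²) = 1/√0.5239 = 1.382; τ_B = 705/1.382 = 510.3 s.

|τ_A − τ_B| = 478 s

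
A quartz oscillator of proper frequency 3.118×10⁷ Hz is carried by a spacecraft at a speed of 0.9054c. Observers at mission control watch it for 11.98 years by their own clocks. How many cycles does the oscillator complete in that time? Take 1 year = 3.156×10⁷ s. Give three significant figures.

γ = 1/√(1 − 0.9054²) = 1/√0.1803 = 2.355
During 11.98 years of lab time, the oscillator's proper time advances by τ = Δt/γ = 11.98/2.355 = 5.086 years = 1.605×10⁸ s.
N = f × τ = 3.118×10⁷ × 1.605×10⁸ = 5.005×10¹⁵.

N = 5.01×10¹⁵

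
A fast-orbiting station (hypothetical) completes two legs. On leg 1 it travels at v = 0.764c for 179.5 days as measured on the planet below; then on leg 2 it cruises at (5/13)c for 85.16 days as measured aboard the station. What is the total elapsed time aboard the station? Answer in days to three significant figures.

Leg 1: γ = 1/√(1 − 0.764²) = 1/√0.4163 = 1.550; τ_1 = 179.5/1.550 = 115.8 days.
Leg 2: 85.16 days is already measured aboard the station.
Total: 115.8 + 85.16 days.

τ = 201 days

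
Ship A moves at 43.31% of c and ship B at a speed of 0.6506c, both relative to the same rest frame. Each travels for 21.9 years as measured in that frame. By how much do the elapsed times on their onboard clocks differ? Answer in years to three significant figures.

A: β = 0.4331; γ = 1/√(1 − 0.4331²) = 1/√0.8124 = 1.109; τ_A = 21.9/1.109 = 19.74 years.
B: γ = 1/√(1 − 0.6506²) = 1/√0.5767 = 1.317; τ_B = 21.9/1.317 = 16.63 years.

|τ_A − τ_B| = 3.11 years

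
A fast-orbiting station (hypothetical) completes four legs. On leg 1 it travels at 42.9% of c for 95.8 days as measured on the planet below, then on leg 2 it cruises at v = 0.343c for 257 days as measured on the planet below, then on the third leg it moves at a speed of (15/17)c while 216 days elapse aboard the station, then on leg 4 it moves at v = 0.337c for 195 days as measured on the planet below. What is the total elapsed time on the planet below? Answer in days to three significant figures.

Δt = 1010 days

Leg 1: 95.8 days is already measured on the planet below.
Leg 2: 257 days is already measured on the planet below.
Leg 3: γ = 1/√(1 − (15/17)²) = 17/8 = 2.125; Δt_3 = 2.125 × 216 = 459.0 days.
Leg 4: 195 days is already measured on the planet below.
Total: 95.80 + 257.0 + 459.0 + 195.0 days.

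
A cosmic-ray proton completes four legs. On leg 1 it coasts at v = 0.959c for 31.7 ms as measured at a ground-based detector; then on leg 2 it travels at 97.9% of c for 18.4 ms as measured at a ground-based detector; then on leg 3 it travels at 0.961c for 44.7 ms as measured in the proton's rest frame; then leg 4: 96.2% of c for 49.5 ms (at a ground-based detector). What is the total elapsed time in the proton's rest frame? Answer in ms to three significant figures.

τ = 71.0 ms

Leg 1: γ = 1/√(1 − 0.959²) = 1/√0.08032 = 3.529; τ_1 = 31.7/3.529 = 8.984 ms.
Leg 2: β = 0.979; γ = 1/√(1 − 0.979²) = 1/√0.04156 = 4.905; τ_2 = 18.4/4.905 = 3.751 ms.
Leg 3: 44.7 ms is already measured in the proton's rest frame.
Leg 4: β = 0.962; γ = 1/√(1 − 0.962²) = 1/√0.07456 = 3.662; τ_4 = 49.5/3.662 = 13.52 ms.
Total: 8.984 + 3.751 + 44.70 + 13.52 ms.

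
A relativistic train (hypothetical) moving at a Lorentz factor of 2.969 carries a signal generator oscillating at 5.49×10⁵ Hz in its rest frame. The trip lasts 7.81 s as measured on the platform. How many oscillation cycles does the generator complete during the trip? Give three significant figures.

N = 1.44×10⁶

γ = 2.969
The oscillator's own cycle count is N = f × τ where τ is the proper time on the train. τ = Δt/γ = 7.81/2.969 = 2.631 s = 2.631×10⁰ s.
N = 5.49×10⁵ × 2.631×10⁰ = 1.444×10⁶.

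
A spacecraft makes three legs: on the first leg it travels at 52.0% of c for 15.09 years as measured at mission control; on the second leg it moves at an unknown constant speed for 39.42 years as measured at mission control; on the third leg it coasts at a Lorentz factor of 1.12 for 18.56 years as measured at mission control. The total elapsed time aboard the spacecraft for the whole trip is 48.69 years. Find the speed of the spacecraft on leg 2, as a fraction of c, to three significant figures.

Leg 1: β = 0.520; γ = 1/√(1 − 0.520²) = 1/√0.7296 = 1.171; τ_1 = 15.09/1.171 = 12.89 years.
Leg 2: speed unknown; τ_2 = 39.42/γ_2.
Leg 3: γ = 1.12; τ_3 = 18.56/1.120 = 16.57 years.
Total proper time: 12.89 + τ_2 + 16.57 = 48.69, so τ_2 = 48.69 − 29.46 = 19.23 years.
γ_2 = 39.42/19.23 = 2.050; β = √(1 − 1/γ²) = √0.7620.

β = 0.873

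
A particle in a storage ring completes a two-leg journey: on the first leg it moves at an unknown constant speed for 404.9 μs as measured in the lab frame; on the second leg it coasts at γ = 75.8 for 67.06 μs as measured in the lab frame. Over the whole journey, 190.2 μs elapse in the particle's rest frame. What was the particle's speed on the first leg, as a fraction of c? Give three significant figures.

β = 0.884

Leg 1: speed unknown; τ_1 = 404.9/γ_1.
Leg 2: γ = 75.8; τ_2 = 67.06/75.80 = 0.8847 μs.
Total proper time: τ_1 + 0.8847 = 190.2, so τ_1 = 190.2 − 0.8847 = 189.3 μs.
γ_1 = 404.9/189.3 = 2.139; β = √(1 − 1/γ²) = √0.7814.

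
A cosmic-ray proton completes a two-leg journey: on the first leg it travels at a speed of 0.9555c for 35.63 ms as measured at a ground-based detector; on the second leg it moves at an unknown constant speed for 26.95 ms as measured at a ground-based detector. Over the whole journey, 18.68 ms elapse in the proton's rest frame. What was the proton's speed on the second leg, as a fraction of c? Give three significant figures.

Leg 1: γ = 1/√(1 − 0.9555²) = 1/√0.08702 = 3.390; τ_1 = 35.63/3.390 = 10.51 ms.
Leg 2: speed unknown; τ_2 = 26.95/γ_2.
Total proper time: 10.51 + τ_2 = 18.68, so τ_2 = 18.68 − 10.51 = 8.169 ms.
γ_2 = 26.95/8.169 = 3.299; β = √(1 − 1/γ²) = √0.9081.

β = 0.953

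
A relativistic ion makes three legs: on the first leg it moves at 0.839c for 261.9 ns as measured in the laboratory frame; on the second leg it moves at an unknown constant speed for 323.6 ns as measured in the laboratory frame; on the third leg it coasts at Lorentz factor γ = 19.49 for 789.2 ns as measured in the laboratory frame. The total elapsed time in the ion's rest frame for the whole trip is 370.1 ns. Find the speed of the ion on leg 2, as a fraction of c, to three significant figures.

β = 0.816

Leg 1: γ = 1/√(1 − 0.839²) = 1/√0.2961 = 1.838; τ_1 = 261.9/1.838 = 142.5 ns.
Leg 2: speed unknown; τ_2 = 323.6/γ_2.
Leg 3: γ = 19.49; τ_3 = 789.2/19.49 = 40.49 ns.
Total proper time: 142.5 + τ_2 + 40.49 = 370.1, so τ_2 = 370.1 − 183.0 = 187.1 ns.
γ_2 = 323.6/187.1 = 1.730; β = √(1 − 1/γ²) = √0.6657.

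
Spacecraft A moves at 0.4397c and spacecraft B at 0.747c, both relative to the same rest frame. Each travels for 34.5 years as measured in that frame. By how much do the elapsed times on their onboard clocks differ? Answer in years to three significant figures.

|τ_A − τ_B| = 8.05 years

A: γ = 1/√(1 − 0.4397²) = 1/√0.8067 = 1.113; τ_A = 34.5/1.113 = 30.99 years.
B: γ = 1/√(1 − 0.747²) = 1/√0.4420 = 1.504; τ_B = 34.5/1.504 = 22.94 years.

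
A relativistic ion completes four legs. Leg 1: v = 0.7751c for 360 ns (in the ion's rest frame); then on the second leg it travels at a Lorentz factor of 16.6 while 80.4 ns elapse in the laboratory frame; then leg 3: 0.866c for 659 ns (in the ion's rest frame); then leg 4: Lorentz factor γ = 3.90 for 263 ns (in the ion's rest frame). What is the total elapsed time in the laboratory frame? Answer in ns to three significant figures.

Δt = 2990 ns

Leg 1: γ = 1/√(1 − 0.7751²) = 1/√0.3992 = 1.583; Δt_1 = 1.583 × 360 = 569.8 ns.
Leg 2: 80.4 ns is already measured in the laboratory frame.
Leg 3: γ = 1/√(1 − 0.866²) = 1/√0.2500 = 2.000; Δt_3 = 2.000 × 659 = 1318 ns.
Leg 4: γ = 3.90; Δt_4 = 3.900 × 263 = 1026 ns.
Total: 569.8 + 80.40 + 1318 + 1026 ns.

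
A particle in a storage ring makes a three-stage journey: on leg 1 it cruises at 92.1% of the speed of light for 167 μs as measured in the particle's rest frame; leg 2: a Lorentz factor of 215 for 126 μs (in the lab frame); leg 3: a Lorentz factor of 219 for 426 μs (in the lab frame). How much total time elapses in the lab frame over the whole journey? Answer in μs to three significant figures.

Δt = 981 μs

Leg 1: β = 0.921; γ = 1/√(1 − 0.921²) = 1/√0.1518 = 2.567; Δt_1 = 2.567 × 167 = 428.7 μs.
Leg 2: 126 μs is already measured in the lab frame.
Leg 3: 426 μs is already measured in the lab frame.
Total: 428.7 + 126.0 + 426.0 μs.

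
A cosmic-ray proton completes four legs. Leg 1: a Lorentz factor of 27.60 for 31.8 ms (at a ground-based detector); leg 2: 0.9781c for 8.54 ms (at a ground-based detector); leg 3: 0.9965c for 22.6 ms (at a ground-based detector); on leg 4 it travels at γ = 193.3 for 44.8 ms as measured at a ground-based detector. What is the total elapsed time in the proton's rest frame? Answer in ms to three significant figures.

τ = 5.05 ms

Leg 1: γ = 27.60; τ_1 = 31.8/27.60 = 1.152 ms.
Leg 2: γ = 1/√(1 − 0.9781²) = 1/√0.04332 = 4.805; τ_2 = 8.54/4.805 = 1.777 ms.
Leg 3: γ = 1/√(1 − 0.9965²) = 1/√0.006988 = 11.96; τ_3 = 22.6/11.96 = 1.889 ms.
Leg 4: γ = 193.3; τ_4 = 44.8/193.3 = 0.2318 ms.
Total: 1.152 + 1.777 + 1.889 + 0.2318 ms.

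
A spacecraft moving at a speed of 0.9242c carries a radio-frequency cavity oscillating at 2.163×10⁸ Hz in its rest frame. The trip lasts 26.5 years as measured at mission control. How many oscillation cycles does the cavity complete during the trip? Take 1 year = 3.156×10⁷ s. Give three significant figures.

N = 6.91×10¹⁶

γ = 1/√(1 − 0.9242²) = 1/√0.1459 = 2.618
The oscillator's own cycle count is N = f × τ where τ is the proper time aboard the spacecraft. τ = Δt/γ = 26.5/2.618 = 10.12 years = 3.194×10⁸ s.
N = 2.163×10⁸ × 3.194×10⁸ = 6.909×10¹⁶.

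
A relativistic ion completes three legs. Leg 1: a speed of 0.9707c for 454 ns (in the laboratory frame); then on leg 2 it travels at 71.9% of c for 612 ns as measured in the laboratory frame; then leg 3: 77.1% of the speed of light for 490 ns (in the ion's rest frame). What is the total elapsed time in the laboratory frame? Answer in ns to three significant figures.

Leg 1: 454 ns is already measured in the laboratory frame.
Leg 2: 612 ns is already measured in the laboratory frame.
Leg 3: β = 0.771; γ = 1/√(1 − 0.771²) = 1/√0.4056 = 1.570; Δt_3 = 1.570 × 490 = 769.4 ns.
Total: 454.0 + 612.0 + 769.4 ns.

Δt = 1840 ns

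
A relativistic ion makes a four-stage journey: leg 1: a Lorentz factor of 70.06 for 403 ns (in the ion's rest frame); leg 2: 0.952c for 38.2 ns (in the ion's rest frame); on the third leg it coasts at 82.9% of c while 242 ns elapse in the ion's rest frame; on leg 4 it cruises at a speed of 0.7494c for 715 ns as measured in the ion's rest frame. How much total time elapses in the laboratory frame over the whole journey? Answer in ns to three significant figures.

Leg 1: γ = 70.06; Δt_1 = 70.06 × 403 = 2.823×10⁴ ns.
Leg 2: γ = 1/√(1 − 0.952²) = 1/√0.09370 = 3.267; Δt_2 = 3.267 × 38.2 = 124.8 ns.
Leg 3: β = 0.829; γ = 1/√(1 − 0.829²) = 1/√0.3128 = 1.788; Δt_3 = 1.788 × 242 = 432.7 ns.
Leg 4: γ = 1/√(1 − 0.7494²) = 1/√0.4384 = 1.510; Δt_4 = 1.510 × 715 = 1080 ns.
Total: 2.823×10⁴ + 124.8 + 432.7 + 1080 ns.

Δt = 2.99×10⁴ ns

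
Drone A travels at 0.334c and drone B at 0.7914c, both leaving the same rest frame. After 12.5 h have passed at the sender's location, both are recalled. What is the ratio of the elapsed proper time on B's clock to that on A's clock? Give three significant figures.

A: γ = 1/√(1 − 0.334²) = 1/√0.8884 = 1.061. B: γ = 1/√(1 − 0.7914²) = 1/√0.3737 = 1.636.
τ_A/τ_B = γ_B/γ_A = 1.636/1.061 = 1.542, so τ_B/τ_A = 0.6485.

τ_B/τ_A = 0.649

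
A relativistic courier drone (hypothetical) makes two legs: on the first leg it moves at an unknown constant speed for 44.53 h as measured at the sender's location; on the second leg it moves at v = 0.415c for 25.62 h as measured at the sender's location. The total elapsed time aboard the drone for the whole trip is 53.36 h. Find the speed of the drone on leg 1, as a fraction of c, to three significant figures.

β = 0.738

Leg 1: speed unknown; τ_1 = 44.53/γ_1.
Leg 2: γ = 1/√(1 − 0.415²) = 1/√0.8278 = 1.099; τ_2 = 25.62/1.099 = 23.31 h.
Total proper time: τ_1 + 23.31 = 53.36, so τ_1 = 53.36 − 23.31 = 30.05 h.
γ_1 = 44.53/30.05 = 1.482; β = √(1 − 1/γ²) = √0.5446.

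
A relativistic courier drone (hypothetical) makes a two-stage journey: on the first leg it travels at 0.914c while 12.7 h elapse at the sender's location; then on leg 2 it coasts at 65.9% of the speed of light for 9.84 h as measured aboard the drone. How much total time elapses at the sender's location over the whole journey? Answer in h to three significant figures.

Δt = 25.8 h

Leg 1: 12.7 h is already measured at the sender's location.
Leg 2: β = 0.659; γ = 1/√(1 − 0.659²) = 1/√0.5657 = 1.330; Δt_2 = 1.330 × 9.84 = 13.08 h.
Total: 12.70 + 13.08 h.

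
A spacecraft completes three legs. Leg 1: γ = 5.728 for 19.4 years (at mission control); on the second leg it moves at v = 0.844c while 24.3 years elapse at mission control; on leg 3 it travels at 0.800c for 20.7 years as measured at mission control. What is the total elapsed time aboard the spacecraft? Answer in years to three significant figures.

Leg 1: γ = 5.728; τ_1 = 19.4/5.728 = 3.387 years.
Leg 2: γ = 1/√(1 − 0.844²) = 1/√0.2877 = 1.864; τ_2 = 24.3/1.864 = 13.03 years.
Leg 3: γ = 1/√(1 − 0.800²) = 5/3 ≈ 1.667; τ_3 = 20.7/1.667 = 12.42 years.
Total: 3.387 + 13.03 + 12.42 years.

τ = 28.8 years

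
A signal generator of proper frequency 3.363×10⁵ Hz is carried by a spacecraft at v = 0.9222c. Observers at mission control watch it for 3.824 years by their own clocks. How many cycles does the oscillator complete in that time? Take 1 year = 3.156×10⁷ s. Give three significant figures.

N = 1.57×10¹³

γ = 1/√(1 − 0.9222²) = 1/√0.1495 = 2.586
During 3.824 years of lab time, the oscillator's proper time advances by τ = Δt/γ = 3.824/2.586 = 1.479 years = 4.667×10⁷ s.
N = f × τ = 3.363×10⁵ × 4.667×10⁷ = 1.570×10¹³.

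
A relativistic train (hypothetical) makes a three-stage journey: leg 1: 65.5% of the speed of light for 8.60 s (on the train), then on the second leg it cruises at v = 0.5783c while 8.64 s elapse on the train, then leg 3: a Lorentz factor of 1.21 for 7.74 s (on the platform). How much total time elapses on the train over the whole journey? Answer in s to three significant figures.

τ = 23.6 s

Leg 1: 8.60 s is already measured on the train.
Leg 2: 8.64 s is already measured on the train.
Leg 3: γ = 1.21; τ_3 = 7.74/1.210 = 6.397 s.
Total: 8.600 + 8.640 + 6.397 s.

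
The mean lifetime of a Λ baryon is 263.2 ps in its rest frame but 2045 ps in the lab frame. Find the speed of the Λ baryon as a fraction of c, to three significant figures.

β = 0.992

γ = Δt/τ₀ = 2045/263.2 = 7.770
β = √(1 − 1/γ²) = √(1 − 0.01656) = √0.9834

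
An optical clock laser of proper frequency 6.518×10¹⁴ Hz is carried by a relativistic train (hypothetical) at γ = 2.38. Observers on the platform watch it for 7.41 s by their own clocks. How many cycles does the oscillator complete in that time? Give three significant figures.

N = 2.03×10¹⁵

γ = 2.38
During 7.41 s of lab time, the oscillator's proper time advances by τ = Δt/γ = 7.41/2.380 = 3.113 s = 3.113×10⁰ s.
N = f × τ = 6.518×10¹⁴ × 3.113×10⁰ = 2.029×10¹⁵.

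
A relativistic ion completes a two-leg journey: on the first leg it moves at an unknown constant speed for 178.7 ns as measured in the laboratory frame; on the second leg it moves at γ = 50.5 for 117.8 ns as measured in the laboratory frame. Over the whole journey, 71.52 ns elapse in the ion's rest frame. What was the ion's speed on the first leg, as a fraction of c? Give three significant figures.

Leg 1: speed unknown; τ_1 = 178.7/γ_1.
Leg 2: γ = 50.5; τ_2 = 117.8/50.50 = 2.333 ns.
Total proper time: τ_1 + 2.333 = 71.52, so τ_1 = 71.52 − 2.333 = 69.19 ns.
γ_1 = 178.7/69.19 = 2.583; β = √(1 − 1/γ²) = √0.8501.

β = 0.922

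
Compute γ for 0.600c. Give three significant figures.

γ = 1/√(1 − 0.600²) = 5/4 = 1.250

γ = 1.25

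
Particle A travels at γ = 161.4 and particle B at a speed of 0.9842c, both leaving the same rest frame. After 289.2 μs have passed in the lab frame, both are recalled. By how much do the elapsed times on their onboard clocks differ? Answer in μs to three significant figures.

A: γ = 161.4; τ_A = 289.2/161.4 = 1.792 μs.
B: γ = 1/√(1 − 0.9842²) = 1/√0.03135 = 5.648; τ_B = 289.2/5.648 = 51.21 μs.

|τ_A − τ_B| = 49.4 μs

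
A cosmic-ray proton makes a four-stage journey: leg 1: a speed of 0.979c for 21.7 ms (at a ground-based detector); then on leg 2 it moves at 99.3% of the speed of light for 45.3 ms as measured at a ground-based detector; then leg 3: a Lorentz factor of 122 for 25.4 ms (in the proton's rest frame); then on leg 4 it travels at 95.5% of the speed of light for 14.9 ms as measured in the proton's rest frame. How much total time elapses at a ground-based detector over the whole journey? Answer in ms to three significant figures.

Δt = 3220 ms

Leg 1: 21.7 ms is already measured at a ground-based detector.
Leg 2: 45.3 ms is already measured at a ground-based detector.
Leg 3: γ = 122; Δt_3 = 122.0 × 25.4 = 3099 ms.
Leg 4: β = 0.955; γ = 1/√(1 − 0.955²) = 1/√0.08798 = 3.371; Δt_4 = 3.371 × 14.9 = 50.24 ms.
Total: 21.70 + 45.30 + 3099 + 50.24 ms.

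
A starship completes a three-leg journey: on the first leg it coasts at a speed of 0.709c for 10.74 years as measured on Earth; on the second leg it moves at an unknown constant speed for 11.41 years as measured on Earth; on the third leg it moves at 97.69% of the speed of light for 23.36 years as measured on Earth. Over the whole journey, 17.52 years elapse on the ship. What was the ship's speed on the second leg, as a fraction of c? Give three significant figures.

Leg 1: γ = 1/√(1 − 0.709²) = 1/√0.4973 = 1.418; τ_1 = 10.74/1.418 = 7.574 years.
Leg 2: speed unknown; τ_2 = 11.41/γ_2.
Leg 3: β = 0.9769; γ = 1/√(1 − 0.9769²) = 1/√0.04567 = 4.680; τ_3 = 23.36/4.680 = 4.992 years.
Total proper time: 7.574 + τ_2 + 4.992 = 17.52, so τ_2 = 17.52 − 12.57 = 4.954 years.
γ_2 = 11.41/4.954 = 2.303; β = √(1 − 1/γ²) = √0.8115.

β = 0.901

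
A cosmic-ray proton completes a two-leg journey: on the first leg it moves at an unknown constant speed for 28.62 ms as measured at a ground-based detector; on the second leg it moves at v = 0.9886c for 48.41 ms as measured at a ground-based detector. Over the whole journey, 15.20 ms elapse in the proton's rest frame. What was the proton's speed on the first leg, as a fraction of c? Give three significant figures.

β = 0.961

Leg 1: speed unknown; τ_1 = 28.62/γ_1.
Leg 2: γ = 1/√(1 − 0.9886²) = 1/√0.02267 = 6.642; τ_2 = 48.41/6.642 = 7.289 ms.
Total proper time: τ_1 + 7.289 = 15.20, so τ_1 = 15.20 − 7.289 = 7.911 ms.
γ_1 = 28.62/7.911 = 3.618; β = √(1 − 1/γ²) = √0.9236.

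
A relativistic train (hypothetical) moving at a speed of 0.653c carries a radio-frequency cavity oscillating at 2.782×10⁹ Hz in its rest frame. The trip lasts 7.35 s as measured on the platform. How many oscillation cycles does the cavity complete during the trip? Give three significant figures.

N = 1.55×10¹⁰

γ = 1/√(1 − 0.653²) = 1/√0.5736 = 1.320
The oscillator's own cycle count is N = f × τ where τ is the proper time on the train. τ = Δt/γ = 7.35/1.320 = 5.567 s = 5.567×10⁰ s.
N = 2.782×10⁹ × 5.567×10⁰ = 1.549×10¹⁰.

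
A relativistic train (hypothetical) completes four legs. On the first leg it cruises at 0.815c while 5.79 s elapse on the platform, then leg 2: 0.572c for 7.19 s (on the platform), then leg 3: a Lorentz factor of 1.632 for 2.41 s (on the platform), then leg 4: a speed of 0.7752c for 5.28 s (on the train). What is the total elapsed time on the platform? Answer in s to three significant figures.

Δt = 23.7 s

Leg 1: 5.79 s is already measured on the platform.
Leg 2: 7.19 s is already measured on the platform.
Leg 3: 2.41 s is already measured on the platform.
Leg 4: γ = 1/√(1 − 0.7752²) = 1/√0.3991 = 1.583; Δt_4 = 1.583 × 5.28 = 8.358 s.
Total: 5.790 + 7.190 + 2.410 + 8.358 s.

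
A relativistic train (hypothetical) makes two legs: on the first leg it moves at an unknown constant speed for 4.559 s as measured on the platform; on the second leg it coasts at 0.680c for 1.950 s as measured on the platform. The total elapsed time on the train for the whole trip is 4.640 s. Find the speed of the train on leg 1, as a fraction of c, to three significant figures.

β = 0.710

Leg 1: speed unknown; τ_1 = 4.559/γ_1.
Leg 2: γ = 1/√(1 − 0.680²) = 1/√0.5376 = 1.364; τ_2 = 1.950/1.364 = 1.430 s.
Total proper time: τ_1 + 1.430 = 4.640, so τ_1 = 4.640 − 1.430 = 3.210 s.
γ_1 = 4.559/3.210 = 1.420; β = √(1 − 1/γ²) = √0.5042.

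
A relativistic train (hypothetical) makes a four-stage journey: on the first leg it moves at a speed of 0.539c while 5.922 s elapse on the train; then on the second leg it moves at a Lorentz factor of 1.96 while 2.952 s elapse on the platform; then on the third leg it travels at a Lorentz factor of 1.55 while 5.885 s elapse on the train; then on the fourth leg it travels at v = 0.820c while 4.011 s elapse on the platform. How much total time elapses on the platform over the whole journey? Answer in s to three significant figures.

Leg 1: γ = 1/√(1 − 0.539²) = 1/√0.7095 = 1.187; Δt_1 = 1.187 × 5.922 = 7.031 s.
Leg 2: 2.952 s is already measured on the platform.
Leg 3: γ = 1.55; Δt_3 = 1.550 × 5.885 = 9.122 s.
Leg 4: 4.011 s is already measured on the platform.
Total: 7.031 + 2.952 + 9.122 + 4.011 s.

Δt = 23.1 s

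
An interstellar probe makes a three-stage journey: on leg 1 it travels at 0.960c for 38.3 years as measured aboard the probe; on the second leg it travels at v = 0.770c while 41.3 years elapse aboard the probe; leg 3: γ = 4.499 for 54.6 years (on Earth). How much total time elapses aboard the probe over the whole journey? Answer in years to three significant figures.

τ = 91.7 years

Leg 1: 38.3 years is already measured aboard the probe.
Leg 2: 41.3 years is already measured aboard the probe.
Leg 3: γ = 4.499; τ_3 = 54.6/4.499 = 12.14 years.
Total: 38.30 + 41.30 + 12.14 years.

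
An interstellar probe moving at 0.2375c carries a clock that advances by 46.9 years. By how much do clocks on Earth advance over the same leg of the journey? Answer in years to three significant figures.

γ = 1/√(1 − 0.2375²) = 1/√0.9436 = 1.029
The interval measured aboard the probe is the proper time (both events occur at the same place in that frame); the lab-frame interval is Δt = γτ = 1.029 × 46.9 years.

Δt = 48.3 years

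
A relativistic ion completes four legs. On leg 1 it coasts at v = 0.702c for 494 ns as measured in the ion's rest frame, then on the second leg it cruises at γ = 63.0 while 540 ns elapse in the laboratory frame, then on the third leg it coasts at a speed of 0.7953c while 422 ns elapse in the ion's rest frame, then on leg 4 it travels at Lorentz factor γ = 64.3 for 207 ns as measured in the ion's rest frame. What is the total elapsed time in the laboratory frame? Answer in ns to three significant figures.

Δt = 1.52×10⁴ ns

Leg 1: γ = 1/√(1 − 0.702²) = 1/√0.5072 = 1.404; Δt_1 = 1.404 × 494 = 693.6 ns.
Leg 2: 540 ns is already measured in the laboratory frame.
Leg 3: γ = 1/√(1 − 0.7953²) = 1/√0.3675 = 1.650; Δt_3 = 1.650 × 422 = 696.1 ns.
Leg 4: γ = 64.3; Δt_4 = 64.30 × 207 = 1.331×10⁴ ns.
Total: 693.6 + 540.0 + 696.1 + 1.331×10⁴ ns.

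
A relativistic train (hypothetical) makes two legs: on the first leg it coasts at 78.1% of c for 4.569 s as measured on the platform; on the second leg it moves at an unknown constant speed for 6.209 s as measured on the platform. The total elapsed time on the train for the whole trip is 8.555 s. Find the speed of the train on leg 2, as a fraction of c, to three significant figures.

Leg 1: β = 0.781; γ = 1/√(1 − 0.781²) = 1/√0.3900 = 1.601; τ_1 = 4.569/1.601 = 2.853 s.
Leg 2: speed unknown; τ_2 = 6.209/γ_2.
Total proper time: 2.853 + τ_2 = 8.555, so τ_2 = 8.555 − 2.853 = 5.702 s.
γ_2 = 6.209/5.702 = 1.089; β = √(1 − 1/γ²) = √0.1568.

β = 0.396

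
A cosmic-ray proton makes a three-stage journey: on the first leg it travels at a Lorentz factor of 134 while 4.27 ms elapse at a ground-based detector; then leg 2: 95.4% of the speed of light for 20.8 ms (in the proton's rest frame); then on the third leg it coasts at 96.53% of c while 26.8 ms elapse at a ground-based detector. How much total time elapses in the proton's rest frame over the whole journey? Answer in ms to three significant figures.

τ = 27.8 ms

Leg 1: γ = 134; τ_1 = 4.27/134.0 = 0.03187 ms.
Leg 2: 20.8 ms is already measured in the proton's rest frame.
Leg 3: β = 0.9653; γ = 1/√(1 − 0.9653²) = 1/√0.06820 = 3.829; τ_3 = 26.8/3.829 = 6.999 ms.
Total: 0.03187 + 20.80 + 6.999 ms.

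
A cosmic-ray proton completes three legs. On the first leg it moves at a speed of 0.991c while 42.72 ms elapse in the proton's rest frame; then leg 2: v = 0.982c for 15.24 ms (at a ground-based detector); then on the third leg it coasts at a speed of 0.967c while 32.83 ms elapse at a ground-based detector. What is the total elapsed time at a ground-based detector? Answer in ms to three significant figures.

Leg 1: γ = 1/√(1 − 0.991²) = 1/√0.01792 = 7.470; Δt_1 = 7.470 × 42.72 = 319.1 ms.
Leg 2: 15.24 ms is already measured at a ground-based detector.
Leg 3: 32.83 ms is already measured at a ground-based detector.
Total: 319.1 + 15.24 + 32.83 ms.

Δt = 367 ms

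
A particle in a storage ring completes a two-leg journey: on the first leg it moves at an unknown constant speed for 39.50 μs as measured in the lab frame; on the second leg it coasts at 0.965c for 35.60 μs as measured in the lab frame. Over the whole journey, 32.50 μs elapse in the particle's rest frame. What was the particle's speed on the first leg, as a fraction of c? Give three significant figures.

β = 0.810

Leg 1: speed unknown; τ_1 = 39.50/γ_1.
Leg 2: γ = 1/√(1 − 0.965²) = 1/√0.06878 = 3.813; τ_2 = 35.60/3.813 = 9.336 μs.
Total proper time: τ_1 + 9.336 = 32.50, so τ_1 = 32.50 − 9.336 = 23.16 μs.
γ_1 = 39.50/23.16 = 1.705; β = √(1 − 1/γ²) = √0.6561.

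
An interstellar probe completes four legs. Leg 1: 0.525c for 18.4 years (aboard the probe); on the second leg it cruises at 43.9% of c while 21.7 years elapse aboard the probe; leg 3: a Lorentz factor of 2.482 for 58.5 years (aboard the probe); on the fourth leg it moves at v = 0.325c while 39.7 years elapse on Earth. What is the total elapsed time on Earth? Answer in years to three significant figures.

Leg 1: γ = 1/√(1 − 0.525²) = 1/√0.7244 = 1.175; Δt_1 = 1.175 × 18.4 = 21.62 years.
Leg 2: β = 0.439; γ = 1/√(1 − 0.439²) = 1/√0.8073 = 1.113; Δt_2 = 1.113 × 21.7 = 24.15 years.
Leg 3: γ = 2.482; Δt_3 = 2.482 × 58.5 = 145.2 years.
Leg 4: 39.7 years is already measured on Earth.
Total: 21.62 + 24.15 + 145.2 + 39.70 years.

Δt = 231 years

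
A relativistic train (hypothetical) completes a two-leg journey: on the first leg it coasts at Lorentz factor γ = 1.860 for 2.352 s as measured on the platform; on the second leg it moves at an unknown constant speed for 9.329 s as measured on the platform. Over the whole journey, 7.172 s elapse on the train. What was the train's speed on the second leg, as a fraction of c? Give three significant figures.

β = 0.774

Leg 1: γ = 1.860; τ_1 = 2.352/1.860 = 1.265 s.
Leg 2: speed unknown; τ_2 = 9.329/γ_2.
Total proper time: 1.265 + τ_2 = 7.172, so τ_2 = 7.172 − 1.265 = 5.907 s.
γ_2 = 9.329/5.907 = 1.579; β = √(1 − 1/γ²) = √0.5990.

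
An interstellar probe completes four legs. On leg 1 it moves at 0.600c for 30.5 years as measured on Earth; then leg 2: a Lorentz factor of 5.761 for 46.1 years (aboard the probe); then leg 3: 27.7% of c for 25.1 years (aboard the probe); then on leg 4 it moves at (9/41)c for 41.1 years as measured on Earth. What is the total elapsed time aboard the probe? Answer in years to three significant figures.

Leg 1: γ = 1/√(1 − 0.600²) = 5/4 = 1.250; τ_1 = 30.5/1.250 = 24.40 years.
Leg 2: 46.1 years is already measured aboard the probe.
Leg 3: 25.1 years is already measured aboard the probe.
Leg 4: γ = 1/√(1 − (9/41)²) = 41/40 = 1.025; τ_4 = 41.1/1.025 = 40.10 years.
Total: 24.40 + 46.10 + 25.10 + 40.10 years.

τ = 136 years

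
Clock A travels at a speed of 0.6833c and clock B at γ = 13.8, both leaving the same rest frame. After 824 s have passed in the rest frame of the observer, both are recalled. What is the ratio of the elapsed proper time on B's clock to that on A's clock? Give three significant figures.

A: γ = 1/√(1 − 0.6833²) = 1/√0.5331 = 1.370. B: γ = 13.8.
τ_A/τ_B = γ_B/γ_A = 13.80/1.370 = 10.08, so τ_B/τ_A = 0.09925.

τ_B/τ_A = 0.0992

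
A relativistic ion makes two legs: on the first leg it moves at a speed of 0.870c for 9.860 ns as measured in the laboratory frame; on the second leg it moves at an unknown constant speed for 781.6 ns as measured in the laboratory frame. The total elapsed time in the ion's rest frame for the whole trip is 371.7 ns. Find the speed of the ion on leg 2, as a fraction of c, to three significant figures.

β = 0.883

Leg 1: γ = 1/√(1 − 0.870²) = 1/√0.2431 = 2.028; τ_1 = 9.860/2.028 = 4.861 ns.
Leg 2: speed unknown; τ_2 = 781.6/γ_2.
Total proper time: 4.861 + τ_2 = 371.7, so τ_2 = 371.7 − 4.861 = 366.8 ns.
γ_2 = 781.6/366.8 = 2.131; β = √(1 − 1/γ²) = √0.7797.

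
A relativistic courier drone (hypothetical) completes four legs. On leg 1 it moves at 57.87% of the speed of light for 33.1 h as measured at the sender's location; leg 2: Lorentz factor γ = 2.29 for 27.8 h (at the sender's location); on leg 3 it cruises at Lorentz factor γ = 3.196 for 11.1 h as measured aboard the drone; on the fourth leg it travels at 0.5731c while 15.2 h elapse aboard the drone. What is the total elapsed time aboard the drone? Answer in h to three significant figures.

Leg 1: β = 0.5787; γ = 1/√(1 − 0.5787²) = 1/√0.6651 = 1.226; τ_1 = 33.1/1.226 = 26.99 h.
Leg 2: γ = 2.29; τ_2 = 27.8/2.290 = 12.14 h.
Leg 3: 11.1 h is already measured aboard the drone.
Leg 4: 15.2 h is already measured aboard the drone.
Total: 26.99 + 12.14 + 11.10 + 15.20 h.

τ = 65.4 h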